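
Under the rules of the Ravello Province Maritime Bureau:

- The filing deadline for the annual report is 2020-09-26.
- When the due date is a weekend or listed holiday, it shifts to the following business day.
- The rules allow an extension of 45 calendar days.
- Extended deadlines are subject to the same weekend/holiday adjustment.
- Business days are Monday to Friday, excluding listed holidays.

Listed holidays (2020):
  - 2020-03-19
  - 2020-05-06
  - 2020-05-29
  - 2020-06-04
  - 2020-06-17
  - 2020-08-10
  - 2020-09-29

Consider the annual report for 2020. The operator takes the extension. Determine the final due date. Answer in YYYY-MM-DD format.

2020-11-12

The stated deadline is 2020-09-26.
2020-09-26 falls on a Saturday. Rolling to the next business day gives 2020-09-28, a Monday.
The 45-calendar-day extension moves the deadline from 2020-09-28 to 2020-11-12.
2020-11-12 is a Thursday and not a listed holiday, so it stands.
Final deadline: 2020-11-12.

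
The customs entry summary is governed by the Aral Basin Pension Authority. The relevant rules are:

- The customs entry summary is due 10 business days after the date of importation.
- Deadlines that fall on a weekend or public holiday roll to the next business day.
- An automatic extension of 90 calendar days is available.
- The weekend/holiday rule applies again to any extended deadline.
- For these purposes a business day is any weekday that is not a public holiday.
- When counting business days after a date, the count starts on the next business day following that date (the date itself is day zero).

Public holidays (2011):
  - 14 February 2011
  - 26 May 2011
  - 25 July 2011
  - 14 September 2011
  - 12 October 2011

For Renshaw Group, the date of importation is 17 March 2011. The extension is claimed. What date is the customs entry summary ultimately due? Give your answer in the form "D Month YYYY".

Starting the day after 17 March 2011 and counting 10 business days lands on 31 March 2011.
31 March 2011 is a Thursday and not a listed holiday, so it stands.
With the 90-day extension, 31 March 2011 becomes 29 June 2011.
29 June 2011 is a Wednesday and not a listed holiday, so it stands.
The final due date is 29 June 2011.

29 June 2011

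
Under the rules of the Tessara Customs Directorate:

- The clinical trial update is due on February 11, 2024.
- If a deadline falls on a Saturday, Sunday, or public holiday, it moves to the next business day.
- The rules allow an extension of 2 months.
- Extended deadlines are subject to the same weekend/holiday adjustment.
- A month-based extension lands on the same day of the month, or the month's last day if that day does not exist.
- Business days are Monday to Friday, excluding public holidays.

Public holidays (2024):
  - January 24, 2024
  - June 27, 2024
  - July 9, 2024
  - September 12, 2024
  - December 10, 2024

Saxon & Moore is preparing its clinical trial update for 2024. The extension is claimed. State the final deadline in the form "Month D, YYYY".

April 12, 2024

Start from the fixed due date, February 11, 2024.
February 11, 2024 is a Sunday, so it moves to the next business day, February 12, 2024 (Monday).
Applying the 2 months extension: 2 months after February 12, 2024 is April 12, 2024.
Since April 12, 2024 is a Friday and not a holiday, the date is unchanged.
Deadline: April 12, 2024.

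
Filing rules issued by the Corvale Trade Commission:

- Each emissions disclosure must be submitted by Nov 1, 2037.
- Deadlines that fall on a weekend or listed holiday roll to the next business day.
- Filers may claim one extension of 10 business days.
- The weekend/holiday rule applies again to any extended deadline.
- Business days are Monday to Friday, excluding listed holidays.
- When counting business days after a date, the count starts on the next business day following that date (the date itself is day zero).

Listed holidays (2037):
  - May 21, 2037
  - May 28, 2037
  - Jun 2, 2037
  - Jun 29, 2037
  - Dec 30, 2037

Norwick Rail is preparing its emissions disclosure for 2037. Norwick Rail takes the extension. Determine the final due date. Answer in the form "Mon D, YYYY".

Start from the fixed due date, Nov 1, 2037.
Nov 1, 2037 is a Sunday; the next business day is Nov 2, 2037 (Monday).
Counting 10 further business days from Nov 2, 2037 reaches Nov 16, 2037.
Nov 16, 2037 (Monday) is already a business day.
Final deadline: Nov 16, 2037.

Nov 16, 2037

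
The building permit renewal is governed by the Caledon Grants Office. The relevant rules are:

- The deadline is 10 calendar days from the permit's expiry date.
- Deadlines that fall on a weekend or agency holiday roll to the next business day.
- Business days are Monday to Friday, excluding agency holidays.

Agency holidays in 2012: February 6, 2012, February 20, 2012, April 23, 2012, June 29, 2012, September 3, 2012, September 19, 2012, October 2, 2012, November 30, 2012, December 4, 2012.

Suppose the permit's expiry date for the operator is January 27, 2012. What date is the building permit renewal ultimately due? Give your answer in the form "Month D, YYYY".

Trigger date January 27, 2012 + 10 calendar days = February 6, 2012.
February 6, 2012 falls on a listed holiday. Rolling to the next business day gives February 7, 2012, a Tuesday.
Deadline: February 7, 2012.

February 7, 2012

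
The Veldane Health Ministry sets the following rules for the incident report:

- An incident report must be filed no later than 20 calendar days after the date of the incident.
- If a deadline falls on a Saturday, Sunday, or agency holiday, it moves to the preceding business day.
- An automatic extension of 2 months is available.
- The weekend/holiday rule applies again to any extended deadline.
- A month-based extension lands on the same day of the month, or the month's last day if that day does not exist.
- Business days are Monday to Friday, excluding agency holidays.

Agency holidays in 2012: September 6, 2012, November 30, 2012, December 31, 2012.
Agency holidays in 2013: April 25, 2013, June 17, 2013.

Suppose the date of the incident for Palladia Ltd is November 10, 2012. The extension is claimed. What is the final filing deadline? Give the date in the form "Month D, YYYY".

January 29, 2013

Adding 20 calendar days to November 10, 2012 gives November 30, 2012.
November 30, 2012 falls on a listed holiday. Rolling to the preceding business day gives November 29, 2012, a Thursday.
Applying the 2 months extension: 2 months after November 29, 2012 is January 29, 2013.
January 29, 2013 (Tuesday) is already a business day.
Deadline: January 29, 2013.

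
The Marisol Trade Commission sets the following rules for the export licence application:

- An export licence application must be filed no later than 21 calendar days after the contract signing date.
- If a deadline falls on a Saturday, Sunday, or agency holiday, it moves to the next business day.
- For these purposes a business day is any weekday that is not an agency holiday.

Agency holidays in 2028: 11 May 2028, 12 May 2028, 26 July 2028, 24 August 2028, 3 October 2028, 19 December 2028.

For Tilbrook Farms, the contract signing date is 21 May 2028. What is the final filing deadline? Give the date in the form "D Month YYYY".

12 June 2028

From 21 May 2028, 21 calendar days later is 11 June 2028.
Because 11 June 2028 is a Sunday, the deadline becomes 12 June 2028 (Monday).
Final deadline: 12 June 2028.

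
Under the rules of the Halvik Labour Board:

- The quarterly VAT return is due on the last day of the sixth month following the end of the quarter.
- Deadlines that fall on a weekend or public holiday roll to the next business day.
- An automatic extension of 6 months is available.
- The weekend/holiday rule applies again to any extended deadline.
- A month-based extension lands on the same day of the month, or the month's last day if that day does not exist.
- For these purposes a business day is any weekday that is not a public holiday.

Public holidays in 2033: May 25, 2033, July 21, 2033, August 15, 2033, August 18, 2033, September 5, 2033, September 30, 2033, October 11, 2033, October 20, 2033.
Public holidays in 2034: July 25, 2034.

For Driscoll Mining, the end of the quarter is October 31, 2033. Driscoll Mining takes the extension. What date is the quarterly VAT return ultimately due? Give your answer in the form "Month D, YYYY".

November 1, 2034

The sixth month after October 31, 2033 is April 2034, whose last day is April 30, 2034.
April 30, 2034 falls on a Sunday. Rolling to the next business day gives May 1, 2034, a Monday.
The 6 months extension carries May 1, 2034 to November 1, 2034.
Since November 1, 2034 is a Wednesday and not a holiday, the date is unchanged.
Final deadline: November 1, 2034.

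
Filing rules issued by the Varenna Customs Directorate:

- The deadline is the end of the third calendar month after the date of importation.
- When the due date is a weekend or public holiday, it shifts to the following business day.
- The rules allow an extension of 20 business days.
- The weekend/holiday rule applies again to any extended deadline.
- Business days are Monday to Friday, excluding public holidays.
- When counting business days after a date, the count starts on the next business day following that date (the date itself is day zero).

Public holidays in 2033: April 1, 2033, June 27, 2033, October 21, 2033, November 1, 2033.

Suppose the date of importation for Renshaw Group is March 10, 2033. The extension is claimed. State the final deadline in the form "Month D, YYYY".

3 months after March 10, 2033 is June 2033; that month ends on June 30, 2033.
June 30, 2033 is a Thursday and not a listed holiday, so it stands.
Applying the 20-business-day extension: 20 business days after June 30, 2033 is July 28, 2033.
Since July 28, 2033 is a Thursday and not a holiday, the date is unchanged.
The final due date is July 28, 2033.

July 28, 2033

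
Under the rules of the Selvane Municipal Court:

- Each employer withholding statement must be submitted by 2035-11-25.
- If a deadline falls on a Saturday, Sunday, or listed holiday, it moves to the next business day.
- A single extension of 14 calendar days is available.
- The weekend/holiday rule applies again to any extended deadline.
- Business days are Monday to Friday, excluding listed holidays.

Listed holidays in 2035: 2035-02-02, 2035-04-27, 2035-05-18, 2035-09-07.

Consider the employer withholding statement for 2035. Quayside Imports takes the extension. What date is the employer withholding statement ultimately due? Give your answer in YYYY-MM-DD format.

2035-12-10

The statutory due date is 2035-11-25.
2035-11-25 is a Sunday, so it moves to the next business day, 2035-11-26 (Monday).
With the 14-day extension, 2035-11-26 becomes 2035-12-10.
2035-12-10 (Monday) is already a business day.
Final deadline: 2035-12-10.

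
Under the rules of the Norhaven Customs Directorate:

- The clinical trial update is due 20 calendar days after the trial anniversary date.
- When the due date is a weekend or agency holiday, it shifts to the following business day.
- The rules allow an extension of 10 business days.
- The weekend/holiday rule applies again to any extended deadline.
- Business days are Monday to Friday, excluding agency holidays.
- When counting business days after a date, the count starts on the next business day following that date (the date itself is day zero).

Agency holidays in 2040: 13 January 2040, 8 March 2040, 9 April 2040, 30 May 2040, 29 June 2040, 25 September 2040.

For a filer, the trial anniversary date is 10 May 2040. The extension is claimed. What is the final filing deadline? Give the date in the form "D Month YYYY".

Adding 20 calendar days to 10 May 2040 gives 30 May 2040.
30 May 2040 is a listed holiday, so it moves to the next business day, 31 May 2040 (Thursday).
Counting 10 further business days from 31 May 2040 reaches 14 June 2040.
14 June 2040 falls on a Thursday, which is a business day, so no adjustment is needed.
So the filing is due 14 June 2040.

14 June 2040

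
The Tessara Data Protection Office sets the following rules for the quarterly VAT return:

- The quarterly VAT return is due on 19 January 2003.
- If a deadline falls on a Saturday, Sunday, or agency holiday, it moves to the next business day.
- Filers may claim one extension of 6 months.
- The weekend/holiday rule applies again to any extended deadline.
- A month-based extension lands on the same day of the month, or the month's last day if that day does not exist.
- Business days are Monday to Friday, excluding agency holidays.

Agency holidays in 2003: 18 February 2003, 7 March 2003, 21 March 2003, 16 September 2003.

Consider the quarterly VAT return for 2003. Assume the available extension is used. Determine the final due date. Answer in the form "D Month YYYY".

The statutory due date is 19 January 2003.
Because 19 January 2003 is a Sunday, the deadline becomes 20 January 2003 (Monday).
The 6 months extension carries 20 January 2003 to 20 July 2003.
20 July 2003 is a Sunday, so it moves to the next business day, 21 July 2003 (Monday).
Deadline: 21 July 2003.

21 July 2003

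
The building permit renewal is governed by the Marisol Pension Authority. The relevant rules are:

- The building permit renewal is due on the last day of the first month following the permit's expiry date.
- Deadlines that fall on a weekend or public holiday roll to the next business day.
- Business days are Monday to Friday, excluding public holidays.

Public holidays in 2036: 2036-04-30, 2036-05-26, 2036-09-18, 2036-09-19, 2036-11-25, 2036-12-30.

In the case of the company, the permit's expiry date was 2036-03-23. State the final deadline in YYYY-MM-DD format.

2036-05-01

1 month after 2036-03-23 is April 2036; that month ends on 2036-04-30.
2036-04-30 is a listed holiday; the next business day is 2036-05-01 (Thursday).
Final deadline: 2036-05-01.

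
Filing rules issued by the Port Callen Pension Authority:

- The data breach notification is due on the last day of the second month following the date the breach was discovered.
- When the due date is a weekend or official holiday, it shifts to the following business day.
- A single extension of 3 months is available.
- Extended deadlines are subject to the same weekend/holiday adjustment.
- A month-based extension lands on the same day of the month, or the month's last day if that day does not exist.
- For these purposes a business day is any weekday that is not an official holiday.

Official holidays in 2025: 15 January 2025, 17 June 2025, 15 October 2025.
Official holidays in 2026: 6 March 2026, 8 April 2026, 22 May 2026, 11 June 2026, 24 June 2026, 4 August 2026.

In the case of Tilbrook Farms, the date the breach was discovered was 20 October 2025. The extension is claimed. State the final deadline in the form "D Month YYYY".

31 March 2026

The second month after 20 October 2025 is December 2025, whose last day is 31 December 2025.
31 December 2025 (Wednesday) is already a business day.
Add 3 months to 31 December 2025: 31 March 2026.
31 March 2026 is a Tuesday and not a listed holiday, so it stands.
Final deadline: 31 March 2026.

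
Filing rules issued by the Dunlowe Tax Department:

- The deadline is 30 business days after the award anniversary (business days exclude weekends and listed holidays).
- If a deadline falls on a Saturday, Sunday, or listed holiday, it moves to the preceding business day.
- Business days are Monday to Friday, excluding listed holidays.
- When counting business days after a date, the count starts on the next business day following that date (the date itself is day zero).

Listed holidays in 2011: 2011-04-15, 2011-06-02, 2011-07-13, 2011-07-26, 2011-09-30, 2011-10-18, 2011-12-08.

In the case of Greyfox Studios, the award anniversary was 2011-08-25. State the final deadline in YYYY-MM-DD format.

Counting 30 business days after 2011-08-25 (skipping weekends and listed holidays) reaches 2011-10-07.
2011-10-07 is a Friday and not a listed holiday, so it stands.
The final due date is 2011-10-07.

2011-10-07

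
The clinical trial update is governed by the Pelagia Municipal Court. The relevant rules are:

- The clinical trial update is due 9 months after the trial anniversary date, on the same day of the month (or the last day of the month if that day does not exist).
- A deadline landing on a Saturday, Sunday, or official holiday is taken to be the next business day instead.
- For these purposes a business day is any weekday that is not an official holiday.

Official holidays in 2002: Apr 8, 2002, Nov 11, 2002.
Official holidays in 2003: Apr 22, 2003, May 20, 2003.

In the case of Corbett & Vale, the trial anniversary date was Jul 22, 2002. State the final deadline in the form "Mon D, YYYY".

Apr 23, 2003

9 months from Jul 22, 2002 is Apr 22, 2003.
Apr 22, 2003 is a listed holiday; the next business day is Apr 23, 2003 (Wednesday).
So the filing is due Apr 23, 2003.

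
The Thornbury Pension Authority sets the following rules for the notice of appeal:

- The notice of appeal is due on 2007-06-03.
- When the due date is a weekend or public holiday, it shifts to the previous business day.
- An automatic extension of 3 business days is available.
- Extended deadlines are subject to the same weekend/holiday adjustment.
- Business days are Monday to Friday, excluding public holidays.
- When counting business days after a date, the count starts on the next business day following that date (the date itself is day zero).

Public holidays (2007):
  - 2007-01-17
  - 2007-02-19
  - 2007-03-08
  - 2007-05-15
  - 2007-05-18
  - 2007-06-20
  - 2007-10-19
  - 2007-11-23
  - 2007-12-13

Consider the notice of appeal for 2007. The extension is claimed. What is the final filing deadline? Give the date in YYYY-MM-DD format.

2007-06-06

The stated deadline is 2007-06-03.
2007-06-03 is a Sunday; the preceding business day is 2007-06-01 (Friday).
Applying the 3-business-day extension: 3 business days after 2007-06-01 is 2007-06-06.
Since 2007-06-06 is a Wednesday and not a holiday, the date is unchanged.
So the filing is due 2007-06-06.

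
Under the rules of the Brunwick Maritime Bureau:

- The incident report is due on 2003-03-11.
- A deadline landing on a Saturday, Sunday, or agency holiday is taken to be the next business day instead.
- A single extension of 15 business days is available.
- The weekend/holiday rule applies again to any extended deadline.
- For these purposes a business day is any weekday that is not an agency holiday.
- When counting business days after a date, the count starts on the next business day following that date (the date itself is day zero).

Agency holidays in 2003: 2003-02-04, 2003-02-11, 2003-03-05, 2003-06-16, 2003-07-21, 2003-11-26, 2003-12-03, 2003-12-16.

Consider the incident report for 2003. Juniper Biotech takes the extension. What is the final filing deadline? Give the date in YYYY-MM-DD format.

Start from the fixed due date, 2003-03-11.
2003-03-11 (Tuesday) is already a business day.
Applying the 15-business-day extension: 15 business days after 2003-03-11 is 2003-04-01.
2003-04-01 (Tuesday) is already a business day.
Final deadline: 2003-04-01.

2003-04-01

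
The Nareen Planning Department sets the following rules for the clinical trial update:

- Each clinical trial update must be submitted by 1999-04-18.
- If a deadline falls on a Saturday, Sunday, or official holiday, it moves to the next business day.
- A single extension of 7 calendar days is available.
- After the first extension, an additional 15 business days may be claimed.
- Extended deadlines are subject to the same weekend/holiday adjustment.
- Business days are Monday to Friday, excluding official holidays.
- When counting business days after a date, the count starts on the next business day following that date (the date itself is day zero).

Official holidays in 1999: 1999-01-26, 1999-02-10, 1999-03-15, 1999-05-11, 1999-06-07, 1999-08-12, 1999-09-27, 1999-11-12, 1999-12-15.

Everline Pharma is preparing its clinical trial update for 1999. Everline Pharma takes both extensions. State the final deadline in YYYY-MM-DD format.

Start from the fixed due date, 1999-04-18.
1999-04-18 is a Sunday; the next business day is 1999-04-19 (Monday).
Add the 7 calendar-day extension to 1999-04-19: 1999-04-26.
Since 1999-04-26 is a Monday and not a holiday, the date is unchanged.
Counting 15 further business days from 1999-04-26 reaches 1999-05-18.
1999-05-18 falls on a Tuesday, which is a business day, so no adjustment is needed.
Deadline: 1999-05-18.

1999-05-18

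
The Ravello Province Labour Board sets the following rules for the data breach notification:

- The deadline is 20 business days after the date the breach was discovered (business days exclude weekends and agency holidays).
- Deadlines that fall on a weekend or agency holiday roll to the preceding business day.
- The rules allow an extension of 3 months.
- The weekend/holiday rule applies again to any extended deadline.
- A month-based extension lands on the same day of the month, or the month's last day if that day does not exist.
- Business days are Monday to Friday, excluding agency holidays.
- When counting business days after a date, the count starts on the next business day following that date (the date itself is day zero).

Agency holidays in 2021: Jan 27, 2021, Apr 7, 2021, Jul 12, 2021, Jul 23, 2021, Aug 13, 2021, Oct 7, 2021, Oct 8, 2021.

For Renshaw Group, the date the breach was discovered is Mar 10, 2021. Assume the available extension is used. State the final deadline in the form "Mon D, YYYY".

Jul 8, 2021

Counting 20 business days after Mar 10, 2021 (skipping weekends and listed holidays) reaches Apr 8, 2021.
Apr 8, 2021 is a Thursday and not a listed holiday, so it stands.
The 3 months extension carries Apr 8, 2021 to Jul 8, 2021.
Jul 8, 2021 falls on a Thursday, which is a business day, so no adjustment is needed.
Deadline: Jul 8, 2021.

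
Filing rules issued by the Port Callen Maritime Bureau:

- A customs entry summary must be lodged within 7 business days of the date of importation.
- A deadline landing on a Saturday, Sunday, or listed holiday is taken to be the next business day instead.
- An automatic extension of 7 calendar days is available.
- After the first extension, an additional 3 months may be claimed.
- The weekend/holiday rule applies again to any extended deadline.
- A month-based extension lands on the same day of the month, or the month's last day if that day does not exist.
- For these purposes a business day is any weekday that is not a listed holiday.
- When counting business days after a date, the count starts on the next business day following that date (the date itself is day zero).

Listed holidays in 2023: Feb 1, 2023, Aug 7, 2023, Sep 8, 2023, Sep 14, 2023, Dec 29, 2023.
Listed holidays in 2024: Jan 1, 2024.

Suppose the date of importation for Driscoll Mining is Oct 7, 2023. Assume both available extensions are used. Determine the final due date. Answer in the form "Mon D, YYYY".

Counting 7 business days after Oct 7, 2023 (skipping weekends and listed holidays) reaches Oct 17, 2023.
Oct 17, 2023 falls on a Tuesday, which is a business day, so no adjustment is needed.
Applying the 7-calendar-day extension: Oct 17, 2023 + 7 days = Oct 24, 2023.
Oct 24, 2023 (Tuesday) is already a business day.
Applying the 3 months extension: 3 months after Oct 24, 2023 is Jan 24, 2024.
Jan 24, 2024 falls on a Wednesday, which is a business day, so no adjustment is needed.
Deadline: Jan 24, 2024.

Jan 24, 2024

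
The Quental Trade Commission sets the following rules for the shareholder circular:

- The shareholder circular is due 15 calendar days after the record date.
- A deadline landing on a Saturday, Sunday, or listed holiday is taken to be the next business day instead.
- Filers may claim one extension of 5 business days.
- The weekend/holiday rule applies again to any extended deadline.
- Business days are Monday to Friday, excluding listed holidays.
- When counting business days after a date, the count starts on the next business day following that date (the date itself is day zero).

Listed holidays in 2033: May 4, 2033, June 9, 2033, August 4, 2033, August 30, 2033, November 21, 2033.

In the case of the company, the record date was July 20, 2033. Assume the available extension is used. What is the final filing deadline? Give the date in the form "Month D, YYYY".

August 12, 2033

15 calendar days after July 20, 2033 is August 4, 2033.
Because August 4, 2033 is a listed holiday, the deadline becomes August 5, 2033 (Friday).
The 5-business-day extension runs from August 5, 2033 to August 12, 2033.
August 12, 2033 falls on a Friday, which is a business day, so no adjustment is needed.
So the filing is due August 12, 2033.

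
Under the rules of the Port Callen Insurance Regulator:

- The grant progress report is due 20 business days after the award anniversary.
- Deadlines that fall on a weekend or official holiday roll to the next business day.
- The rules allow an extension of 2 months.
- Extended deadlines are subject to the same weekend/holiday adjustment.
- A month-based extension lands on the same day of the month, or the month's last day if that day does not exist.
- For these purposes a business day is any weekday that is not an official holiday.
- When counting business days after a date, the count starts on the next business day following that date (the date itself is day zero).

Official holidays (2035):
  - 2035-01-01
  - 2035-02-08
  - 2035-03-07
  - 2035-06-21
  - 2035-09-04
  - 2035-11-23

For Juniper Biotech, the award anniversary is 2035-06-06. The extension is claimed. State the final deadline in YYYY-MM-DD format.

Counting 20 business days after 2035-06-06 (skipping weekends and listed holidays) reaches 2035-07-05.
2035-07-05 falls on a Thursday, which is a business day, so no adjustment is needed.
The 2 months extension carries 2035-07-05 to 2035-09-05.
2035-09-05 falls on a Wednesday, which is a business day, so no adjustment is needed.
Deadline: 2035-09-05.

2035-09-05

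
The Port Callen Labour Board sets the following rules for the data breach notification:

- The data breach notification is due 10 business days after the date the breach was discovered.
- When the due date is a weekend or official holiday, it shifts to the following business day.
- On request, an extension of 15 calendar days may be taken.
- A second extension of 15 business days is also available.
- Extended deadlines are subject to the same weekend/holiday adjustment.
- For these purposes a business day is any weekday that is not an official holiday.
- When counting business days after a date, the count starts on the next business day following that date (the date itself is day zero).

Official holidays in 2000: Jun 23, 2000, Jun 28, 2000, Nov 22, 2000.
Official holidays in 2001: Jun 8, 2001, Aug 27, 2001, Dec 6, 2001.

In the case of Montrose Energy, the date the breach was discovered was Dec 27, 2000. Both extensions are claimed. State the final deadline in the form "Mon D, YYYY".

Feb 15, 2001

10 business days after Dec 27, 2000, excluding weekends and holidays, is Jan 10, 2001.
Since Jan 10, 2001 is a Wednesday and not a holiday, the date is unchanged.
Add the 15 calendar-day extension to Jan 10, 2001: Jan 25, 2001.
Jan 25, 2001 (Thursday) is already a business day.
Applying the 15-business-day extension: 15 business days after Jan 25, 2001 is Feb 15, 2001.
Feb 15, 2001 is a Thursday and not a listed holiday, so it stands.
So the filing is due Feb 15, 2001.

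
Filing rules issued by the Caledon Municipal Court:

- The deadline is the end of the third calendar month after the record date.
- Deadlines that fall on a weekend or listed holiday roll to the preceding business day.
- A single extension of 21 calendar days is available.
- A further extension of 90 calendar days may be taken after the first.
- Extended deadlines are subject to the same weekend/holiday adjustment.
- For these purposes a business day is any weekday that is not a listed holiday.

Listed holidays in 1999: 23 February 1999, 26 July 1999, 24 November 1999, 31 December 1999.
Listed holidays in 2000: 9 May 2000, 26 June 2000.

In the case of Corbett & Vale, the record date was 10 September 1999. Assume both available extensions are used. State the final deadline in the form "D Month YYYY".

19 April 2000

3 months after 10 September 1999 falls in December 1999; the last day of that month is 31 December 1999.
Because 31 December 1999 is a listed holiday, the deadline becomes 30 December 1999 (Thursday).
Applying the 21-calendar-day extension: 30 December 1999 + 21 days = 20 January 2000.
20 January 2000 is a Thursday and not a listed holiday, so it stands.
Add the 90 calendar-day extension to 20 January 2000: 19 April 2000.
19 April 2000 is a Wednesday and not a listed holiday, so it stands.
Final deadline: 19 April 2000.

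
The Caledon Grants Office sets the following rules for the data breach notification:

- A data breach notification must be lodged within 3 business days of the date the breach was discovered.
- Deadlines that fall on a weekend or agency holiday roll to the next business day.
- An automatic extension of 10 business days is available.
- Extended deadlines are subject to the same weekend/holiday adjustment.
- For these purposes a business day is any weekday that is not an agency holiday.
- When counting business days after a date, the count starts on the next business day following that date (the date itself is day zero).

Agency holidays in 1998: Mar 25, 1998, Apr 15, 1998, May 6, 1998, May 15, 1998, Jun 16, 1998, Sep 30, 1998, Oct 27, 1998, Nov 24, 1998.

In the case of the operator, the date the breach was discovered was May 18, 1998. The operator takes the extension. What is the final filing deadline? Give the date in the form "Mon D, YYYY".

Counting 3 business days after May 18, 1998 (skipping weekends and listed holidays) reaches May 21, 1998.
Since May 21, 1998 is a Thursday and not a holiday, the date is unchanged.
Applying the 10-business-day extension: 10 business days after May 21, 1998 is Jun 4, 1998.
Jun 4, 1998 is a Thursday and not a listed holiday, so it stands.
Deadline: Jun 4, 1998.

Jun 4, 1998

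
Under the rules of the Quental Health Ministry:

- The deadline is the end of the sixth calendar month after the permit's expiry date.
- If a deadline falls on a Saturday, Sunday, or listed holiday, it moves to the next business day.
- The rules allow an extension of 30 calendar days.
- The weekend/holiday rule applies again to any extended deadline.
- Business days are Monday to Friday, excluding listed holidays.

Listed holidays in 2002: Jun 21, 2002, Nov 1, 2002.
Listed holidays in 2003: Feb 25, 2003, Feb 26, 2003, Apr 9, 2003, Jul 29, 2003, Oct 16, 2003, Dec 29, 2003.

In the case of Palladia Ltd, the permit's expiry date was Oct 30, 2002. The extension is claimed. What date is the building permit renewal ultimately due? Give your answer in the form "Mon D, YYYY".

6 months after Oct 30, 2002 falls in April 2003; the last day of that month is Apr 30, 2003.
Apr 30, 2003 is a Wednesday and not a listed holiday, so it stands.
Applying the 30-calendar-day extension: Apr 30, 2003 + 30 days = May 30, 2003.
Since May 30, 2003 is a Friday and not a holiday, the date is unchanged.
The final due date is May 30, 2003.

May 30, 2003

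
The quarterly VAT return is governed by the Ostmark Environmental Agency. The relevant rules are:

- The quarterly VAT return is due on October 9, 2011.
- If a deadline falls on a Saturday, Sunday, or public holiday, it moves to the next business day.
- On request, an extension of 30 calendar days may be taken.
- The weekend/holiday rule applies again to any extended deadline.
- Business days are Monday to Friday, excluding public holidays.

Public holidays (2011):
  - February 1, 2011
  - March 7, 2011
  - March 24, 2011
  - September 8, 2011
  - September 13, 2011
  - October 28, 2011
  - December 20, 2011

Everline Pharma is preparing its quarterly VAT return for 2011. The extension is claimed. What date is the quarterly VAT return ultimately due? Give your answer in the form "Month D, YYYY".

November 9, 2011

The stated deadline is October 9, 2011.
October 9, 2011 is a Sunday; the next business day is October 10, 2011 (Monday).
Applying the 30-calendar-day extension: October 10, 2011 + 30 days = November 9, 2011.
November 9, 2011 (Wednesday) is already a business day.
So the filing is due November 9, 2011.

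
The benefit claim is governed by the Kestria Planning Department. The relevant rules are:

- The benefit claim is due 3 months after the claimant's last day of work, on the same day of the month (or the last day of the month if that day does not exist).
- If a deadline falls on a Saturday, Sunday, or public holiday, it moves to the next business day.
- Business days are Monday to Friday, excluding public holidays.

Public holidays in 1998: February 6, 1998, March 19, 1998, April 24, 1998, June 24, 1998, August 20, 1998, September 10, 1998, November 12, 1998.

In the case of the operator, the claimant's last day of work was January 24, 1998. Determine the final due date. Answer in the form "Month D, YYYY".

April 27, 1998

3 months from January 24, 1998 is April 24, 1998.
April 24, 1998 is a listed holiday, so it moves to the next business day, April 27, 1998 (Monday).
Final deadline: April 27, 1998.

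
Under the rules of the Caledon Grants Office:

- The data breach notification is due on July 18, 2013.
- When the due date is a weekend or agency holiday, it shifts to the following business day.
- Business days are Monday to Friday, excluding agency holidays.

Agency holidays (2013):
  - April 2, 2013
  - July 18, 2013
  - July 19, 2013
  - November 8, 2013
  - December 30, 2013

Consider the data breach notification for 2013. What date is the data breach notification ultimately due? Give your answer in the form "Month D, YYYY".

The stated deadline is July 18, 2013.
July 18, 2013 falls on a listed holiday. Rolling to the next business day gives July 22, 2013, a Monday.
The final due date is July 22, 2013.

July 22, 2013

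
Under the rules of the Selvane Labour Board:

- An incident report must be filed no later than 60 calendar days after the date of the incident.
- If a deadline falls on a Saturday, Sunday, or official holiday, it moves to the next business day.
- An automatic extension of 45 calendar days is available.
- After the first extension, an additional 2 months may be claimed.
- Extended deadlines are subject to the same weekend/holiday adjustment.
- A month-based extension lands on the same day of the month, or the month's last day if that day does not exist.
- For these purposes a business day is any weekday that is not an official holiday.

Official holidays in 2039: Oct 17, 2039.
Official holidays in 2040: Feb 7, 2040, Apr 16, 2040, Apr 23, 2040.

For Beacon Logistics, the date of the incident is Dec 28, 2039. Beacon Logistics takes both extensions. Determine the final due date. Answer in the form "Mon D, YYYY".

Jun 12, 2040

Trigger date Dec 28, 2039 + 60 calendar days = Feb 26, 2040.
Feb 26, 2040 falls on a Sunday. Rolling to the next business day gives Feb 27, 2040, a Monday.
The 45-calendar-day extension moves the deadline from Feb 27, 2040 to Apr 12, 2040.
Apr 12, 2040 falls on a Thursday, which is a business day, so no adjustment is needed.
Applying the 2 months extension: 2 months after Apr 12, 2040 is Jun 12, 2040.
Jun 12, 2040 (Tuesday) is already a business day.
Deadline: Jun 12, 2040.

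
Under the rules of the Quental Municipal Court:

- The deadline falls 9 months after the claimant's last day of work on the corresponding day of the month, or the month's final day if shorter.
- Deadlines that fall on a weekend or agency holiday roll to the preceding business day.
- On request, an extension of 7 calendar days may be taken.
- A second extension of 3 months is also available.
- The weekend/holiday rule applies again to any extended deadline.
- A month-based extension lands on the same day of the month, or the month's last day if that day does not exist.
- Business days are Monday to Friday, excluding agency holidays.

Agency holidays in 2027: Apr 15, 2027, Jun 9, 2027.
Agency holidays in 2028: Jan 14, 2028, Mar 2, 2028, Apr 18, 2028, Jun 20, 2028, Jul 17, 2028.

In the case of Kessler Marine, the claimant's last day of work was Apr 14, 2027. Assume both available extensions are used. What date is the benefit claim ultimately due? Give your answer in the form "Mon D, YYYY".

9 months from Apr 14, 2027 is Jan 14, 2028.
Jan 14, 2028 falls on a listed holiday. Rolling to the preceding business day gives Jan 13, 2028, a Thursday.
With the 7-day extension, Jan 13, 2028 becomes Jan 20, 2028.
Jan 20, 2028 (Thursday) is already a business day.
Applying the 3 months extension: 3 months after Jan 20, 2028 is Apr 20, 2028.
Since Apr 20, 2028 is a Thursday and not a holiday, the date is unchanged.
Deadline: Apr 20, 2028.

Apr 20, 2028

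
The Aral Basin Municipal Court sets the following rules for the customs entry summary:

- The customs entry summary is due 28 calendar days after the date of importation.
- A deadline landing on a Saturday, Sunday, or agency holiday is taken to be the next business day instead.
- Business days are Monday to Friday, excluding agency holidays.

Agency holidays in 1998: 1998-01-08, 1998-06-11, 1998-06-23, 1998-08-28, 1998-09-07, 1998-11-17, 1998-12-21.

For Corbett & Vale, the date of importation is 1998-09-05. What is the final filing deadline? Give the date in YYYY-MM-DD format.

28 calendar days after 1998-09-05 is 1998-10-03.
1998-10-03 is a Saturday; the next business day is 1998-10-05 (Monday).
The final due date is 1998-10-05.

1998-10-05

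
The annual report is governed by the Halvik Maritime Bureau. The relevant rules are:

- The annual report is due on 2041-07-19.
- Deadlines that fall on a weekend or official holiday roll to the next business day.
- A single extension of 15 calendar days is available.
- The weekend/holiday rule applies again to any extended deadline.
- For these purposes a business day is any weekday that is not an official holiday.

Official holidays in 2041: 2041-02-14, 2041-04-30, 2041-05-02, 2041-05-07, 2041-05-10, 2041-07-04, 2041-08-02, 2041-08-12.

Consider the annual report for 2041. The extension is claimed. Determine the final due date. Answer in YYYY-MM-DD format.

The statutory due date is 2041-07-19.
2041-07-19 is a Friday and not a listed holiday, so it stands.
The 15-calendar-day extension moves the deadline from 2041-07-19 to 2041-08-03.
2041-08-03 is a Saturday; the next business day is 2041-08-05 (Monday).
So the filing is due 2041-08-05.

2041-08-05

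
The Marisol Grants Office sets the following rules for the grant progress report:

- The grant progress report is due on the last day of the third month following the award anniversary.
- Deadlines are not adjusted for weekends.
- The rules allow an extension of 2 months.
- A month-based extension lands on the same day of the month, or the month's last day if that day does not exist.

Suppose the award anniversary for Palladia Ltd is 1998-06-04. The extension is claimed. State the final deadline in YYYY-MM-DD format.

The third month after 1998-06-04 is September 1998, whose last day is 1998-09-30.
1998-09-30 falls on a Wednesday. The rules make no weekend/holiday allowance, so it remains 1998-09-30.
The 2 months extension carries 1998-09-30 to 1998-11-30.
No adjustment is made for weekends or holidays, so 1998-11-30 stands.
Final deadline: 1998-11-30.

1998-11-30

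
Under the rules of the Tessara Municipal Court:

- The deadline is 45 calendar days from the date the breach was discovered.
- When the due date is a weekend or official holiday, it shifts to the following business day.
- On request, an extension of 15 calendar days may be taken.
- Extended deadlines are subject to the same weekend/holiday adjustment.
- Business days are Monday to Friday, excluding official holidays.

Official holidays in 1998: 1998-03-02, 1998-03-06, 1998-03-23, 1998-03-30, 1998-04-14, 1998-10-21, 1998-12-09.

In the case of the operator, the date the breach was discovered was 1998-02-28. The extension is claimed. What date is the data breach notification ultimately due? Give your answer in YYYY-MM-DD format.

Trigger date 1998-02-28 + 45 calendar days = 1998-04-14.
1998-04-14 falls on a listed holiday. Rolling to the next business day gives 1998-04-15, a Wednesday.
The 15-calendar-day extension moves the deadline from 1998-04-15 to 1998-04-30.
1998-04-30 (Thursday) is already a business day.
So the filing is due 1998-04-30.

1998-04-30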